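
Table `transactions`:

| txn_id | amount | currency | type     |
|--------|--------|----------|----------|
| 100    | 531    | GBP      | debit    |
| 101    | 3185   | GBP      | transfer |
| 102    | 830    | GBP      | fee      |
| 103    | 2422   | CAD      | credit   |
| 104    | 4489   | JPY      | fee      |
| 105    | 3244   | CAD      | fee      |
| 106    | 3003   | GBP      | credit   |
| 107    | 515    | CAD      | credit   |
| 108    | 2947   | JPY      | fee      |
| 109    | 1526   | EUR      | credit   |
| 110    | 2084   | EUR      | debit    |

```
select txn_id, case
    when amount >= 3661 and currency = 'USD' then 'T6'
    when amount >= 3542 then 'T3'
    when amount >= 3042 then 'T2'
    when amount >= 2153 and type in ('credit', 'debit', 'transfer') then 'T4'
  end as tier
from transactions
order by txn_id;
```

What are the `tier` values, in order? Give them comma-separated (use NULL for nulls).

txn_id=100: (no match → NULL) → NULL
txn_id=101: amount >= 3042 → T2
txn_id=102: (no match → NULL) → NULL
txn_id=103: amount >= 2153 and type in ('credit', 'debit', 'transfer') → T4
txn_id=104: amount >= 3542 → T3
txn_id=105: amount >= 3042 → T2
txn_id=106: amount >= 2153 and type in ('credit', 'debit', 'transfer') → T4
txn_id=107: (no match → NULL) → NULL
txn_id=108: (no match → NULL) → NULL
txn_id=109: (no match → NULL) → NULL
txn_id=110: (no match → NULL) → NULL

NULL, T2, NULL, T4, T3, T2, T4, NULL, NULL, NULL, NULL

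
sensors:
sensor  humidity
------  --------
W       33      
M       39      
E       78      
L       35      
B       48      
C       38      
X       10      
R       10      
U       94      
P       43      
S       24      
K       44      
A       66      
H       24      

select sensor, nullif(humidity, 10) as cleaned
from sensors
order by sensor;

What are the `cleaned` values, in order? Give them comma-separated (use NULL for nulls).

sensor=A: humidity=66 vs 10: differ → 66
sensor=B: humidity=48 vs 10: differ → 48
sensor=C: humidity=38 vs 10: differ → 38
sensor=E: humidity=78 vs 10: differ → 78
sensor=H: humidity=24 vs 10: differ → 24
sensor=K: humidity=44 vs 10: differ → 44
sensor=L: humidity=35 vs 10: differ → 35
sensor=M: humidity=39 vs 10: differ → 39
sensor=P: humidity=43 vs 10: differ → 43
sensor=R: humidity=10 vs 10: equal → NULL
sensor=S: humidity=24 vs 10: differ → 24
sensor=U: humidity=94 vs 10: differ → 94
sensor=W: humidity=33 vs 10: differ → 33
sensor=X: humidity=10 vs 10: equal → NULL

66, 48, 38, 78, 24, 44, 35, 39, 43, NULL, 24, 94, 33, NULL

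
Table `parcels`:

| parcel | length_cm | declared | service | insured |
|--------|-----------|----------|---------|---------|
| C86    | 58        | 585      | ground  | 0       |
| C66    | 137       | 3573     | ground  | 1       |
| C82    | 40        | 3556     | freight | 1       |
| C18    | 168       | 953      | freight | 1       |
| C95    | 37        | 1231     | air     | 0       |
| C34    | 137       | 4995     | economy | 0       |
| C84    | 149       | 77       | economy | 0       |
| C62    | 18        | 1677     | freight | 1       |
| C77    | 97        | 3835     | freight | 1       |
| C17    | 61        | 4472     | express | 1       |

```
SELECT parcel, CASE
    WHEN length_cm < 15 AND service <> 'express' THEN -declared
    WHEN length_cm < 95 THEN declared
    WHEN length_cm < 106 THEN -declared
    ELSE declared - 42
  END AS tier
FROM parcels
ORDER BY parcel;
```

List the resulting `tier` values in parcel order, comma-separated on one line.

parcel=C17: length_cm < 95 → 4472
parcel=C18: ELSE → 911
parcel=C34: ELSE → 4953
parcel=C62: length_cm < 95 → 1677
parcel=C66: ELSE → 3531
parcel=C77: length_cm < 106 → -3835
parcel=C82: length_cm < 95 → 3556
parcel=C84: ELSE → 35
parcel=C86: length_cm < 95 → 585
parcel=C95: length_cm < 95 → 1231

4472, 911, 4953, 1677, 3531, -3835, 3556, 35, 585, 1231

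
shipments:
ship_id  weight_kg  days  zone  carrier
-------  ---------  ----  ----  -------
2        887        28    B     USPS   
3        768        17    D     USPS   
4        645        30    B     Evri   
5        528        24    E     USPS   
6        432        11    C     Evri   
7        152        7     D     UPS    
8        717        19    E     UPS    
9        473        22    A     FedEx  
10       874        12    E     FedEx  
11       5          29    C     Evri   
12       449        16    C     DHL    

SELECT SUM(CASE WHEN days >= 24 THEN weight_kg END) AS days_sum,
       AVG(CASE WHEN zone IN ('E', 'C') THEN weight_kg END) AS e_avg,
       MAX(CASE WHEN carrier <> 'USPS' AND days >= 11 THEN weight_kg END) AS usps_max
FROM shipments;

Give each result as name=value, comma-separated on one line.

days_sum=2065, e_avg=500.8333333333, usps_max=874

[days_sum: days >= 24]
ship_id=2: ✓ → 887
ship_id=3: ✗
ship_id=4: ✓ → 645
ship_id=5: ✓ → 528
ship_id=6: ✗
ship_id=7: ✗
ship_id=8: ✗
ship_id=9: ✗
ship_id=10: ✗
ship_id=11: ✓ → 5
ship_id=12: ✗
days_sum = 887 + 645 + 528 + 5 = 2065
—
[e_avg: zone IN ('E', 'C')]
ship_id=2: ✗
ship_id=3: ✗
ship_id=4: ✗
ship_id=5: ✓ → 528
ship_id=6: ✓ → 432
ship_id=7: ✗
ship_id=8: ✓ → 717
ship_id=9: ✗
ship_id=10: ✓ → 874
ship_id=11: ✓ → 5
ship_id=12: ✓ → 449
e_avg = (528 + 432 + 717 + 874 + 5 + 449) / 6 = 500.8333333333
—
[usps_max: carrier <> 'USPS' AND days >= 11]
ship_id=2: ✗
ship_id=3: ✗
ship_id=4: ✓ → 645
ship_id=5: ✗
ship_id=6: ✓ → 432
ship_id=7: ✗
ship_id=8: ✓ → 717
ship_id=9: ✓ → 473
ship_id=10: ✓ → 874
ship_id=11: ✓ → 5
ship_id=12: ✓ → 449
usps_max = MAX(645, 432, 717, 473, 874, 5, 449) = 874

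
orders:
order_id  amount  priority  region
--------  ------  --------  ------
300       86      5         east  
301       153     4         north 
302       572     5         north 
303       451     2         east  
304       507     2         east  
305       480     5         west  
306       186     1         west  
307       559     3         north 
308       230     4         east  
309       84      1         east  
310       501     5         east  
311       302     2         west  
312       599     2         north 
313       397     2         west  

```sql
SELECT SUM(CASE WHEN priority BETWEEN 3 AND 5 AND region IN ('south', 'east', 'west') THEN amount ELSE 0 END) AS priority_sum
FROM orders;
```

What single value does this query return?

1297

order_id=300: ✓ → 86
order_id=301: ✗
order_id=302: ✗
order_id=303: ✗
order_id=304: ✗
order_id=305: ✓ → 480
order_id=306: ✗
order_id=307: ✗
order_id=308: ✓ → 230
order_id=309: ✗
order_id=310: ✓ → 501
order_id=311: ✗
order_id=312: ✗
order_id=313: ✗
priority_sum = 86 + 480 + 230 + 501 = 1297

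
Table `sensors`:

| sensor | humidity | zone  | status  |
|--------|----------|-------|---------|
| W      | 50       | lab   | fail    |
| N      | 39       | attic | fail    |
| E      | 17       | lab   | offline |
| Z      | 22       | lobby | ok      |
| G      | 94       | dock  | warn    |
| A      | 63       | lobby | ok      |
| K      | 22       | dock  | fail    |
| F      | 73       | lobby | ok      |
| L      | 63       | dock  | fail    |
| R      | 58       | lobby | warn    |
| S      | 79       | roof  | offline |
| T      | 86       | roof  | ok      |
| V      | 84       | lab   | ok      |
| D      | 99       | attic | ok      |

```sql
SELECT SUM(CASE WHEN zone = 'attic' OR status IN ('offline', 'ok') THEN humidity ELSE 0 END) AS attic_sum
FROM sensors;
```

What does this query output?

sensor=W: ✗
sensor=N: ✓ → 39
sensor=E: ✓ → 17
sensor=Z: ✓ → 22
sensor=G: ✗
sensor=A: ✓ → 63
sensor=K: ✗
sensor=F: ✓ → 73
sensor=L: ✗
sensor=R: ✗
sensor=S: ✓ → 79
sensor=T: ✓ → 86
sensor=V: ✓ → 84
sensor=D: ✓ → 99
attic_sum = 39 + 17 + 22 + 63 + 73 + 79 + 86 + 84 + 99 = 562

562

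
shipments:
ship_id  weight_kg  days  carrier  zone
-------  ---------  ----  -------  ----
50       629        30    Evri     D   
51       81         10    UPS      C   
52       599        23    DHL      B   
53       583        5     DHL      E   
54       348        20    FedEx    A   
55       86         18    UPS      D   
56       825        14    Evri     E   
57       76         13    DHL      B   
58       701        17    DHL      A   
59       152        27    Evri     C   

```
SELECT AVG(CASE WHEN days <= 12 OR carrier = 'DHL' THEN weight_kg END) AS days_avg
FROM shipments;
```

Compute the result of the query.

408

ship_id=50: ✗
ship_id=51: ✓ → 81
ship_id=52: ✓ → 599
ship_id=53: ✓ → 583
ship_id=54: ✗
ship_id=55: ✗
ship_id=56: ✗
ship_id=57: ✓ → 76
ship_id=58: ✓ → 701
ship_id=59: ✗
days_avg = (81 + 599 + 583 + 76 + 701) / 5 = 408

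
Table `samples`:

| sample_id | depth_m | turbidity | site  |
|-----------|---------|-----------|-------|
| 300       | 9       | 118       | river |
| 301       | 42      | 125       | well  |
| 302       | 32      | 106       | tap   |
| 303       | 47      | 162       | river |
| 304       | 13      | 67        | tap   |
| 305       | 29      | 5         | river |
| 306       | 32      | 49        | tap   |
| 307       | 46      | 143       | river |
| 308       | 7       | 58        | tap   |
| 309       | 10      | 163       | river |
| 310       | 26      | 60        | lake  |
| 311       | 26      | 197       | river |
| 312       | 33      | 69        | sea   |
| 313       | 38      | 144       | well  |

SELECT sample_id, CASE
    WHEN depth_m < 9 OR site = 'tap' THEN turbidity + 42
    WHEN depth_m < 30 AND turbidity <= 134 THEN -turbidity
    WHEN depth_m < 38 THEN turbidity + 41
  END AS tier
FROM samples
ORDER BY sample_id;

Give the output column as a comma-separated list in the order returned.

sample_id=300: depth_m < 30 AND turbidity <= 134 → -118
sample_id=301: (no match → NULL) → NULL
sample_id=302: depth_m < 9 OR site = 'tap' → 148
sample_id=303: (no match → NULL) → NULL
sample_id=304: depth_m < 9 OR site = 'tap' → 109
sample_id=305: depth_m < 30 AND turbidity <= 134 → -5
sample_id=306: depth_m < 9 OR site = 'tap' → 91
sample_id=307: (no match → NULL) → NULL
sample_id=308: depth_m < 9 OR site = 'tap' → 100
sample_id=309: depth_m < 38 → 204
sample_id=310: depth_m < 30 AND turbidity <= 134 → -60
sample_id=311: depth_m < 38 → 238
sample_id=312: depth_m < 38 → 110
sample_id=313: (no match → NULL) → NULL

-118, NULL, 148, NULL, 109, -5, 91, NULL, 100, 204, -60, 238, 110, NULL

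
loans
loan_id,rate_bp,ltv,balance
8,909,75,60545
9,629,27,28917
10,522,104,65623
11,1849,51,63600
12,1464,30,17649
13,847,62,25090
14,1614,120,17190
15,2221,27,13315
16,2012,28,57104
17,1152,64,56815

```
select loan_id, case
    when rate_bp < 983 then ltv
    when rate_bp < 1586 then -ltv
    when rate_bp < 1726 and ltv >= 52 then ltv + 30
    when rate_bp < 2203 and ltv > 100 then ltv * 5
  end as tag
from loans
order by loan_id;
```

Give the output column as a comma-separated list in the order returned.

loan_id=8: rate_bp < 983 → 75
loan_id=9: rate_bp < 983 → 27
loan_id=10: rate_bp < 983 → 104
loan_id=11: (no match → NULL) → NULL
loan_id=12: rate_bp < 1586 → -30
loan_id=13: rate_bp < 983 → 62
loan_id=14: rate_bp < 1726 and ltv >= 52 → 150
loan_id=15: (no match → NULL) → NULL
loan_id=16: (no match → NULL) → NULL
loan_id=17: rate_bp < 1586 → -64

75, 27, 104, NULL, -30, 62, 150, NULL, NULL, -64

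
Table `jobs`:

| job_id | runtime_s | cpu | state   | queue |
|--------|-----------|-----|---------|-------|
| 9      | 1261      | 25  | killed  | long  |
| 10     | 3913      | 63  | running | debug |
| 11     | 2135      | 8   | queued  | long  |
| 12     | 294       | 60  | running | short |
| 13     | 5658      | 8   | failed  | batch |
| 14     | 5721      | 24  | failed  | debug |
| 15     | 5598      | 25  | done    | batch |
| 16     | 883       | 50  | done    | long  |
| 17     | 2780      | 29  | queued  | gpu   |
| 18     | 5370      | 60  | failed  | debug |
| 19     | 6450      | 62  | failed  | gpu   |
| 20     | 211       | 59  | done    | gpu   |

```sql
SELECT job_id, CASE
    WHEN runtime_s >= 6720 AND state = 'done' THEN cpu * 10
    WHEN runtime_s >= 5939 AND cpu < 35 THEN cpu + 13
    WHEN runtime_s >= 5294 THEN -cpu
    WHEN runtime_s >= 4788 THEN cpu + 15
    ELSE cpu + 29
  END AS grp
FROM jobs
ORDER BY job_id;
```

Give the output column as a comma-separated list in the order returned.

job_id=9: ELSE → 54
job_id=10: ELSE → 92
job_id=11: ELSE → 37
job_id=12: ELSE → 89
job_id=13: runtime_s >= 5294 → -8
job_id=14: runtime_s >= 5294 → -24
job_id=15: runtime_s >= 5294 → -25
job_id=16: ELSE → 79
job_id=17: ELSE → 58
job_id=18: runtime_s >= 5294 → -60
job_id=19: runtime_s >= 5294 → -62
job_id=20: ELSE → 88

54, 92, 37, 89, -8, -24, -25, 79, 58, -60, -62, 88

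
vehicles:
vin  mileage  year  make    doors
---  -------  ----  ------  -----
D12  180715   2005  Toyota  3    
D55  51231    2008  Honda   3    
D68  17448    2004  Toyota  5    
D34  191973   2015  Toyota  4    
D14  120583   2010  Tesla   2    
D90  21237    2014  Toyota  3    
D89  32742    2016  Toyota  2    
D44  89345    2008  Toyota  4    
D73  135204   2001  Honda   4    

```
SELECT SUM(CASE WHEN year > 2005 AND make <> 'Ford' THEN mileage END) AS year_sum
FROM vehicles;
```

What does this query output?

vin=D12: ✗
vin=D55: ✓ → 51231
vin=D68: ✗
vin=D34: ✓ → 191973
vin=D14: ✓ → 120583
vin=D90: ✓ → 21237
vin=D89: ✓ → 32742
vin=D44: ✓ → 89345
vin=D73: ✗
year_sum = 51231 + 191973 + 120583 + 21237 + 32742 + 89345 = 507111

507111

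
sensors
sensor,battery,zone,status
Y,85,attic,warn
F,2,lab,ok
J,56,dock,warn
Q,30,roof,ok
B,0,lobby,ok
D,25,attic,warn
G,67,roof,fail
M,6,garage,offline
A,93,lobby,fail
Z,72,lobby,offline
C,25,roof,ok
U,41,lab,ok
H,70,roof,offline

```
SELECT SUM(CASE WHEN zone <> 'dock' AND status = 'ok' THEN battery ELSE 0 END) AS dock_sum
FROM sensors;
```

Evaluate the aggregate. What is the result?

98

sensor=Y: ✗
sensor=F: ✓ → 2
sensor=J: ✗
sensor=Q: ✓ → 30
sensor=B: ✓ → 0
sensor=D: ✗
sensor=G: ✗
sensor=M: ✗
sensor=A: ✗
sensor=Z: ✗
sensor=C: ✓ → 25
sensor=U: ✓ → 41
sensor=H: ✗
dock_sum = 2 + 30 + 25 + 41 = 98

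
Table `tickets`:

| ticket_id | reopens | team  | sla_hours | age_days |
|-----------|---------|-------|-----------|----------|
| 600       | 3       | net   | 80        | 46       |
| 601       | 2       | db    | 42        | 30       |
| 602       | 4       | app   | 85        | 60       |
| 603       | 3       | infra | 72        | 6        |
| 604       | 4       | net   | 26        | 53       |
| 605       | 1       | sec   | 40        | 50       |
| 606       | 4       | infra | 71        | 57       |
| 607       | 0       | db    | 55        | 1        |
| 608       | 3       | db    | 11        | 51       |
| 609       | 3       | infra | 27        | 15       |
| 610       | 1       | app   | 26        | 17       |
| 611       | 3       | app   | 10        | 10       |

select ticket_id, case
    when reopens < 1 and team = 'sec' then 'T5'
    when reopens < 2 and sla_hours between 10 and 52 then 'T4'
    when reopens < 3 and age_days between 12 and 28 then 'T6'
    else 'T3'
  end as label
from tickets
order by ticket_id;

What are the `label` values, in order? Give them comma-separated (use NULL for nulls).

T3, T3, T3, T3, T3, T4, T3, T3, T3, T3, T4, T3

ticket_id=600: ELSE → T3
ticket_id=601: ELSE → T3
ticket_id=602: ELSE → T3
ticket_id=603: ELSE → T3
ticket_id=604: ELSE → T3
ticket_id=605: reopens < 2 and sla_hours between 10 and 52 → T4
ticket_id=606: ELSE → T3
ticket_id=607: ELSE → T3
ticket_id=608: ELSE → T3
ticket_id=609: ELSE → T3
ticket_id=610: reopens < 2 and sla_hours between 10 and 52 → T4
ticket_id=611: ELSE → T3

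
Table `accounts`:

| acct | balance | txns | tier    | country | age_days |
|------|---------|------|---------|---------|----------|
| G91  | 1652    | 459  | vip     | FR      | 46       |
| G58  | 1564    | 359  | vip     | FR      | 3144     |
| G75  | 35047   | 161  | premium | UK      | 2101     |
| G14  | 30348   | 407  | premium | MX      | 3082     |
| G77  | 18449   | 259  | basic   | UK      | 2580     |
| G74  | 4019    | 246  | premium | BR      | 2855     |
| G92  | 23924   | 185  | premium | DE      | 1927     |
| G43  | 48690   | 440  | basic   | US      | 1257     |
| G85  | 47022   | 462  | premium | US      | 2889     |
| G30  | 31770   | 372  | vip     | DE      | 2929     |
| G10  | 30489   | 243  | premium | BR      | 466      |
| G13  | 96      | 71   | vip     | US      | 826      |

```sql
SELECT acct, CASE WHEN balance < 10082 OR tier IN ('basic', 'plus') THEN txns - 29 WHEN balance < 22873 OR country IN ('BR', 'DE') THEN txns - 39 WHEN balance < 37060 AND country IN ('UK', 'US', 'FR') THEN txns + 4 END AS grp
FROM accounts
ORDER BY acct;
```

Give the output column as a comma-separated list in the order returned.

acct=G10: balance < 22873 OR country IN ('BR', 'DE') → 204
acct=G13: balance < 10082 OR tier IN ('basic', 'plus') → 42
acct=G14: (no match → NULL) → NULL
acct=G30: balance < 22873 OR country IN ('BR', 'DE') → 333
acct=G43: balance < 10082 OR tier IN ('basic', 'plus') → 411
acct=G58: balance < 10082 OR tier IN ('basic', 'plus') → 330
acct=G74: balance < 10082 OR tier IN ('basic', 'plus') → 217
acct=G75: balance < 37060 AND country IN ('UK', 'US', 'FR') → 165
acct=G77: balance < 10082 OR tier IN ('basic', 'plus') → 230
acct=G85: (no match → NULL) → NULL
acct=G91: balance < 10082 OR tier IN ('basic', 'plus') → 430
acct=G92: balance < 22873 OR country IN ('BR', 'DE') → 146

204, 42, NULL, 333, 411, 330, 217, 165, 230, NULL, 430, 146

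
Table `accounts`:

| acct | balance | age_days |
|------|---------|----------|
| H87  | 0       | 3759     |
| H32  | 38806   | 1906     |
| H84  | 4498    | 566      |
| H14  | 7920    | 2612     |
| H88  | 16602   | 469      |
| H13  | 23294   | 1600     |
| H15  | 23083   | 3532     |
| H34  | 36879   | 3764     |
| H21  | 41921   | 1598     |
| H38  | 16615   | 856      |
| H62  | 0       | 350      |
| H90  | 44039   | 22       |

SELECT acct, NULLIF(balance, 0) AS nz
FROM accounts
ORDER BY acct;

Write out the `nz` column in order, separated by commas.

23294, 7920, 23083, 41921, 38806, 36879, 16615, NULL, 4498, NULL, 16602, 44039

acct=H13: balance=23294 vs 0: differ → 23294
acct=H14: balance=7920 vs 0: differ → 7920
acct=H15: balance=23083 vs 0: differ → 23083
acct=H21: balance=41921 vs 0: differ → 41921
acct=H32: balance=38806 vs 0: differ → 38806
acct=H34: balance=36879 vs 0: differ → 36879
acct=H38: balance=16615 vs 0: differ → 16615
acct=H62: balance=0 vs 0: equal → NULL
acct=H84: balance=4498 vs 0: differ → 4498
acct=H87: balance=0 vs 0: equal → NULL
acct=H88: balance=16602 vs 0: differ → 16602
acct=H90: balance=44039 vs 0: differ → 44039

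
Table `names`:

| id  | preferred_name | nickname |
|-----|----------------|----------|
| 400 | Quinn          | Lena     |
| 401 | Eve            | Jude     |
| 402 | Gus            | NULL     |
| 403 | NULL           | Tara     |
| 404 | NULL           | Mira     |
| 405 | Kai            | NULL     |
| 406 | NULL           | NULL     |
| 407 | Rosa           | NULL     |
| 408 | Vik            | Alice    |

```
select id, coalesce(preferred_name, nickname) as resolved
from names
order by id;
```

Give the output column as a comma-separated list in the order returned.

Quinn, Eve, Gus, Tara, Mira, Kai, NULL, Rosa, Vik

id=400: preferred_name=Quinn → Quinn
id=401: preferred_name=Eve → Eve
id=402: preferred_name=Gus → Gus
id=403: preferred_name=NULL, nickname=Tara → Tara
id=404: preferred_name=NULL, nickname=Mira → Mira
id=405: preferred_name=Kai → Kai
id=406: preferred_name=NULL, nickname=NULL (all NULL) → NULL
id=407: preferred_name=Rosa → Rosa
id=408: preferred_name=Vik → Vik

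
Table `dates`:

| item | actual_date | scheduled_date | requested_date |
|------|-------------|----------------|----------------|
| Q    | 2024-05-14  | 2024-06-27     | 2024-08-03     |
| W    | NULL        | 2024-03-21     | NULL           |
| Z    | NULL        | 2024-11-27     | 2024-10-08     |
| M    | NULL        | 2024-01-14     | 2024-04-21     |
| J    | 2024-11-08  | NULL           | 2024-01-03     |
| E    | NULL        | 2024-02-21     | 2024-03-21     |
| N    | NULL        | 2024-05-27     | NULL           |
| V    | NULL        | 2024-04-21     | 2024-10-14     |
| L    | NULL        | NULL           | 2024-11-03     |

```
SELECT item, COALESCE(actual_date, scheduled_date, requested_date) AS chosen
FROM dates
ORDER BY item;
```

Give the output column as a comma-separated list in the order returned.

2024-02-21, 2024-11-08, 2024-11-03, 2024-01-14, 2024-05-27, 2024-05-14, 2024-04-21, 2024-03-21, 2024-11-27

item=E: actual_date=NULL, scheduled_date=2024-02-21 → 2024-02-21
item=J: actual_date=2024-11-08 → 2024-11-08
item=L: actual_date=NULL, scheduled_date=NULL, requested_date=2024-11-03 → 2024-11-03
item=M: actual_date=NULL, scheduled_date=2024-01-14 → 2024-01-14
item=N: actual_date=NULL, scheduled_date=2024-05-27 → 2024-05-27
item=Q: actual_date=2024-05-14 → 2024-05-14
item=V: actual_date=NULL, scheduled_date=2024-04-21 → 2024-04-21
item=W: actual_date=NULL, scheduled_date=2024-03-21 → 2024-03-21
item=Z: actual_date=NULL, scheduled_date=2024-11-27 → 2024-11-27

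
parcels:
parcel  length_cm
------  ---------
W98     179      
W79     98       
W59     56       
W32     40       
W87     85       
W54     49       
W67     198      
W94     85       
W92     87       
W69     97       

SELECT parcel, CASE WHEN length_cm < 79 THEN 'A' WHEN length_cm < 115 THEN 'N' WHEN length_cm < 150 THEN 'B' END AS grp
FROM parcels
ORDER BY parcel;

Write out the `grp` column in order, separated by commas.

A, A, A, NULL, N, N, N, N, N, NULL

parcel=W32: length_cm < 79 → A
parcel=W54: length_cm < 79 → A
parcel=W59: length_cm < 79 → A
parcel=W67: (no match → NULL) → NULL
parcel=W69: length_cm < 115 → N
parcel=W79: length_cm < 115 → N
parcel=W87: length_cm < 115 → N
parcel=W92: length_cm < 115 → N
parcel=W94: length_cm < 115 → N
parcel=W98: (no match → NULL) → NULL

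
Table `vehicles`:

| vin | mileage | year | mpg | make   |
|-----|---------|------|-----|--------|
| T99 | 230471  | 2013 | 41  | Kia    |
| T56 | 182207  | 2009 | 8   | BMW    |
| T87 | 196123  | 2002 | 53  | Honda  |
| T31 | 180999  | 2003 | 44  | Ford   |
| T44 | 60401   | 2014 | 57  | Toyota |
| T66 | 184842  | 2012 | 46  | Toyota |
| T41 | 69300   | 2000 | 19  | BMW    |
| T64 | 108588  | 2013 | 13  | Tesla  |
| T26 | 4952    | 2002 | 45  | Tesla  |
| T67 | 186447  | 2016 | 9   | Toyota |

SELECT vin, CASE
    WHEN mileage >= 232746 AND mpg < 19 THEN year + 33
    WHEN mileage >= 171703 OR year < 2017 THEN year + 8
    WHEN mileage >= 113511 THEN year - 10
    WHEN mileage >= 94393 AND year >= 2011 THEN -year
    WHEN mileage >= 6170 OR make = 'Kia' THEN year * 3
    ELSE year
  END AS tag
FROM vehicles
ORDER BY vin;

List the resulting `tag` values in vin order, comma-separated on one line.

vin=T26: mileage >= 171703 OR year < 2017 → 2010
vin=T31: mileage >= 171703 OR year < 2017 → 2011
vin=T41: mileage >= 171703 OR year < 2017 → 2008
vin=T44: mileage >= 171703 OR year < 2017 → 2022
vin=T56: mileage >= 171703 OR year < 2017 → 2017
vin=T64: mileage >= 171703 OR year < 2017 → 2021
vin=T66: mileage >= 171703 OR year < 2017 → 2020
vin=T67: mileage >= 171703 OR year < 2017 → 2024
vin=T87: mileage >= 171703 OR year < 2017 → 2010
vin=T99: mileage >= 171703 OR year < 2017 → 2021

2010, 2011, 2008, 2022, 2017, 2021, 2020, 2024, 2010, 2021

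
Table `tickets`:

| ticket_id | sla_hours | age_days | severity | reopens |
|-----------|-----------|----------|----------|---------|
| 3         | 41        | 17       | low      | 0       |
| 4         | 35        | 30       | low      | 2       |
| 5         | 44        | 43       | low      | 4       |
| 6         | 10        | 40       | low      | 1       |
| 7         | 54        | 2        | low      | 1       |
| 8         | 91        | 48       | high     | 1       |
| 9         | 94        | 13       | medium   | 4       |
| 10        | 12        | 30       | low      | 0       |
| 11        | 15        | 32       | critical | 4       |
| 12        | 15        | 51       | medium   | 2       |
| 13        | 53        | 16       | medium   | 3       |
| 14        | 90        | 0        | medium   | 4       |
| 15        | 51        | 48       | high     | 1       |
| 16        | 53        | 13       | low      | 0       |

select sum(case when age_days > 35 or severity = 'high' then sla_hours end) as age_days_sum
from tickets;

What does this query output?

211

ticket_id=3: ✗
ticket_id=4: ✗
ticket_id=5: ✓ → 44
ticket_id=6: ✓ → 10
ticket_id=7: ✗
ticket_id=8: ✓ → 91
ticket_id=9: ✗
ticket_id=10: ✗
ticket_id=11: ✗
ticket_id=12: ✓ → 15
ticket_id=13: ✗
ticket_id=14: ✗
ticket_id=15: ✓ → 51
ticket_id=16: ✗
age_days_sum = 44 + 10 + 91 + 15 + 51 = 211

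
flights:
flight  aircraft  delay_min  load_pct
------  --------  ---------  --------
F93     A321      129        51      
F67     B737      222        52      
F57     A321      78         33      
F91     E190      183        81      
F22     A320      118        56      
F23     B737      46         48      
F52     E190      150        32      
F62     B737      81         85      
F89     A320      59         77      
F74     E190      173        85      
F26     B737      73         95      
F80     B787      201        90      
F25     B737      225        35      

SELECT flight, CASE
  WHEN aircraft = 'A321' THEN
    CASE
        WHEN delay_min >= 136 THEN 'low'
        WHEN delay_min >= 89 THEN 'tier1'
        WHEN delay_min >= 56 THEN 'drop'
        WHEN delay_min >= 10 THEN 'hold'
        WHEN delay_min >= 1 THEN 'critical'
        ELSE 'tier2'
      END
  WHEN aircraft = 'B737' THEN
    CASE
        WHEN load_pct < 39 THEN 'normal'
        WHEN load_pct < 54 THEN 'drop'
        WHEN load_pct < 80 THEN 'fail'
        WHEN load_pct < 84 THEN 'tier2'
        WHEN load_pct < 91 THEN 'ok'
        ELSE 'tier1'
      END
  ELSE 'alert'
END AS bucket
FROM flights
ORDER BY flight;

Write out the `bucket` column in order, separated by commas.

alert, drop, normal, tier1, alert, drop, ok, drop, alert, alert, alert, alert, tier1

flight=F22: aircraft='A320' → outer ELSE → alert
flight=F23: aircraft='B737' → inner[load_pct < 54] → drop
flight=F25: aircraft='B737' → inner[load_pct < 39] → normal
flight=F26: aircraft='B737' → inner[ELSE] → tier1
flight=F52: aircraft='E190' → outer ELSE → alert
flight=F57: aircraft='A321' → inner[delay_min >= 56] → drop
flight=F62: aircraft='B737' → inner[load_pct < 91] → ok
flight=F67: aircraft='B737' → inner[load_pct < 54] → drop
flight=F74: aircraft='E190' → outer ELSE → alert
flight=F80: aircraft='B787' → outer ELSE → alert
flight=F89: aircraft='A320' → outer ELSE → alert
flight=F91: aircraft='E190' → outer ELSE → alert
flight=F93: aircraft='A321' → inner[delay_min >= 89] → tier1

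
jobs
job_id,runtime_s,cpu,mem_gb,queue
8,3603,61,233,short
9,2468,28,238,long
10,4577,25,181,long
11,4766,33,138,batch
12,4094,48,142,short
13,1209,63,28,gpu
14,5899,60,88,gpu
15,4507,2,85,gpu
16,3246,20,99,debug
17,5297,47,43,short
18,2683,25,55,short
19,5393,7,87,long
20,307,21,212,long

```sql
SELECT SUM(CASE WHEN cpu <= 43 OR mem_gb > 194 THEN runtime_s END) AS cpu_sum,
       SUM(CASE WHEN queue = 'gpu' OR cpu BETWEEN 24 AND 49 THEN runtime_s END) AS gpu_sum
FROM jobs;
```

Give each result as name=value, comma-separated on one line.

[cpu_sum: cpu <= 43 OR mem_gb > 194]
job_id=8: ✓ → 3603
job_id=9: ✓ → 2468
job_id=10: ✓ → 4577
job_id=11: ✓ → 4766
job_id=12: ✗
job_id=13: ✗
job_id=14: ✗
job_id=15: ✓ → 4507
job_id=16: ✓ → 3246
job_id=17: ✗
job_id=18: ✓ → 2683
job_id=19: ✓ → 5393
job_id=20: ✓ → 307
cpu_sum = 3603 + 2468 + 4577 + 4766 + 4507 + 3246 + 2683 + 5393 + 307 = 31550
—
[gpu_sum: queue = 'gpu' OR cpu BETWEEN 24 AND 49]
job_id=8: ✗
job_id=9: ✓ → 2468
job_id=10: ✓ → 4577
job_id=11: ✓ → 4766
job_id=12: ✓ → 4094
job_id=13: ✓ → 1209
job_id=14: ✓ → 5899
job_id=15: ✓ → 4507
job_id=16: ✗
job_id=17: ✓ → 5297
job_id=18: ✓ → 2683
job_id=19: ✗
job_id=20: ✗
gpu_sum = 2468 + 4577 + 4766 + 4094 + 1209 + 5899 + 4507 + 5297 + 2683 = 35500

cpu_sum=31550, gpu_sum=35500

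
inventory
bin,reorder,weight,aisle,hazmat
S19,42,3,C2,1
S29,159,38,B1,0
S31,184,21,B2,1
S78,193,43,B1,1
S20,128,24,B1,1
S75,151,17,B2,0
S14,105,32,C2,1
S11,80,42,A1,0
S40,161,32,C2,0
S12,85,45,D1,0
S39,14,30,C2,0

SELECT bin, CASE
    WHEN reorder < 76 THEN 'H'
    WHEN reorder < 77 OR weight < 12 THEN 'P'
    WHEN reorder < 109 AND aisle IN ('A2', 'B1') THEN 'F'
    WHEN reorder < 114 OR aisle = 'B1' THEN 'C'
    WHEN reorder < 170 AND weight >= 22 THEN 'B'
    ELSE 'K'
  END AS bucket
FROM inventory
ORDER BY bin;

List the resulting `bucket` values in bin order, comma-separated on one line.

bin=S11: reorder < 114 OR aisle = 'B1' → C
bin=S12: reorder < 114 OR aisle = 'B1' → C
bin=S14: reorder < 114 OR aisle = 'B1' → C
bin=S19: reorder < 76 → H
bin=S20: reorder < 114 OR aisle = 'B1' → C
bin=S29: reorder < 114 OR aisle = 'B1' → C
bin=S31: ELSE → K
bin=S39: reorder < 76 → H
bin=S40: reorder < 170 AND weight >= 22 → B
bin=S75: ELSE → K
bin=S78: reorder < 114 OR aisle = 'B1' → C

C, C, C, H, C, C, K, H, B, K, C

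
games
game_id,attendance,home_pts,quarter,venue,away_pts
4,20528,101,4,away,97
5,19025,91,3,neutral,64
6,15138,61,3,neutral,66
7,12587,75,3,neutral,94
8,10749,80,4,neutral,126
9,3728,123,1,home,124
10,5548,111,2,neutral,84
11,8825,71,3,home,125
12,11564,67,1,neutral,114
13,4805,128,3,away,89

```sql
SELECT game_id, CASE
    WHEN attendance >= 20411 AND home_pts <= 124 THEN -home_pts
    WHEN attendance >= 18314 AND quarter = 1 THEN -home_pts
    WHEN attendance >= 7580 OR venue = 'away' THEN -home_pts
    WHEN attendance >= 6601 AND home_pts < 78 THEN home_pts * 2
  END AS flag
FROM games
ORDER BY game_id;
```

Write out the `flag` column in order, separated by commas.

-101, -91, -61, -75, -80, NULL, NULL, -71, -67, -128

game_id=4: attendance >= 20411 AND home_pts <= 124 → -101
game_id=5: attendance >= 7580 OR venue = 'away' → -91
game_id=6: attendance >= 7580 OR venue = 'away' → -61
game_id=7: attendance >= 7580 OR venue = 'away' → -75
game_id=8: attendance >= 7580 OR venue = 'away' → -80
game_id=9: (no match → NULL) → NULL
game_id=10: (no match → NULL) → NULL
game_id=11: attendance >= 7580 OR venue = 'away' → -71
game_id=12: attendance >= 7580 OR venue = 'away' → -67
game_id=13: attendance >= 7580 OR venue = 'away' → -128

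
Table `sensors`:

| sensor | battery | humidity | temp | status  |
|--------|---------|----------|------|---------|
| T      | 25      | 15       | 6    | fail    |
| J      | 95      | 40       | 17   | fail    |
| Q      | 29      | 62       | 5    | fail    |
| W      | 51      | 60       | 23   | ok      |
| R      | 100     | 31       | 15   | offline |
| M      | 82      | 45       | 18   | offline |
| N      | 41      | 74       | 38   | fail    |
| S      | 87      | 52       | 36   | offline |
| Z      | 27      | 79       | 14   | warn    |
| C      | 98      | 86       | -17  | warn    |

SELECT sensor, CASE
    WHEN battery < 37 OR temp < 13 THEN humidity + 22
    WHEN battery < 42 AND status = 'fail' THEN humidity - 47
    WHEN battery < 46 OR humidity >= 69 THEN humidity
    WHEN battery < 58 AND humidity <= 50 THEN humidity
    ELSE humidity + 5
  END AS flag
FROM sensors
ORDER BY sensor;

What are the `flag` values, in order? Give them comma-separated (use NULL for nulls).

sensor=C: battery < 37 OR temp < 13 → 108
sensor=J: ELSE → 45
sensor=M: ELSE → 50
sensor=N: battery < 42 AND status = 'fail' → 27
sensor=Q: battery < 37 OR temp < 13 → 84
sensor=R: ELSE → 36
sensor=S: ELSE → 57
sensor=T: battery < 37 OR temp < 13 → 37
sensor=W: ELSE → 65
sensor=Z: battery < 37 OR temp < 13 → 101

108, 45, 50, 27, 84, 36, 57, 37, 65, 101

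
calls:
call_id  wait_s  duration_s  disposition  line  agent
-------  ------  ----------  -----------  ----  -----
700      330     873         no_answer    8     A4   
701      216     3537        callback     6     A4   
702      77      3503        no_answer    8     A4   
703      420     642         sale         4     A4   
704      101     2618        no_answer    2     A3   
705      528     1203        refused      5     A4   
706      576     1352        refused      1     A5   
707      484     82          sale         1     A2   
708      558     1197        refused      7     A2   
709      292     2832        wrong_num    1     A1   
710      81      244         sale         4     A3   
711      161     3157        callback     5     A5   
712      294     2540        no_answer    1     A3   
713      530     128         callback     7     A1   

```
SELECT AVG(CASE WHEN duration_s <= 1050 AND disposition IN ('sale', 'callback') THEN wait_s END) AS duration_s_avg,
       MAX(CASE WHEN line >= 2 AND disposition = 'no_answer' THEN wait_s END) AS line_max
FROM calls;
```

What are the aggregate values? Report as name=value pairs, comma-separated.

duration_s_avg=378.75, line_max=330

[duration_s_avg: duration_s <= 1050 AND disposition IN ('sale', 'callback')]
call_id=700: ✗
call_id=701: ✗
call_id=702: ✗
call_id=703: ✓ → 420
call_id=704: ✗
call_id=705: ✗
call_id=706: ✗
call_id=707: ✓ → 484
call_id=708: ✗
call_id=709: ✗
call_id=710: ✓ → 81
call_id=711: ✗
call_id=712: ✗
call_id=713: ✓ → 530
duration_s_avg = (420 + 484 + 81 + 530) / 4 = 378.75
—
[line_max: line >= 2 AND disposition = 'no_answer']
call_id=700: ✓ → 330
call_id=701: ✗
call_id=702: ✓ → 77
call_id=703: ✗
call_id=704: ✓ → 101
call_id=705: ✗
call_id=706: ✗
call_id=707: ✗
call_id=708: ✗
call_id=709: ✗
call_id=710: ✗
call_id=711: ✗
call_id=712: ✗
call_id=713: ✗
line_max = MAX(330, 77, 101) = 330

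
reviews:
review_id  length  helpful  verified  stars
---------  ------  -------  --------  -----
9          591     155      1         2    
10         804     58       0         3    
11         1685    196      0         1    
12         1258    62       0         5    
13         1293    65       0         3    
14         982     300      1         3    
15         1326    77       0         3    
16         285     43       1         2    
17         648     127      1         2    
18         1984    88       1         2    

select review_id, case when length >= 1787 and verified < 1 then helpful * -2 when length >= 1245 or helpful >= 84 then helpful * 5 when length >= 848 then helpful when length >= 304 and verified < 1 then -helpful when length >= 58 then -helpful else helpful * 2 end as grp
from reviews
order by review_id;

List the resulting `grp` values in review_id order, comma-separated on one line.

review_id=9: length >= 1245 or helpful >= 84 → 775
review_id=10: length >= 304 and verified < 1 → -58
review_id=11: length >= 1245 or helpful >= 84 → 980
review_id=12: length >= 1245 or helpful >= 84 → 310
review_id=13: length >= 1245 or helpful >= 84 → 325
review_id=14: length >= 1245 or helpful >= 84 → 1500
review_id=15: length >= 1245 or helpful >= 84 → 385
review_id=16: length >= 58 → -43
review_id=17: length >= 1245 or helpful >= 84 → 635
review_id=18: length >= 1245 or helpful >= 84 → 440

775, -58, 980, 310, 325, 1500, 385, -43, 635, 440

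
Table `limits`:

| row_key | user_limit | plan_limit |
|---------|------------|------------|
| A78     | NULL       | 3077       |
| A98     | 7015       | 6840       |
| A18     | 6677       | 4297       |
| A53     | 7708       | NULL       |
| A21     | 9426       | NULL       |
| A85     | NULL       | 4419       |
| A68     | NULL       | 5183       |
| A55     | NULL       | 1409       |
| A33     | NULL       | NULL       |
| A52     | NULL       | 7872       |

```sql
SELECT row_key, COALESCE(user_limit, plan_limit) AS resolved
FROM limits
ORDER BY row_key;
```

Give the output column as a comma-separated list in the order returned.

row_key=A18: user_limit=6677 → 6677
row_key=A21: user_limit=9426 → 9426
row_key=A33: user_limit=NULL, plan_limit=NULL (all NULL) → NULL
row_key=A52: user_limit=NULL, plan_limit=7872 → 7872
row_key=A53: user_limit=7708 → 7708
row_key=A55: user_limit=NULL, plan_limit=1409 → 1409
row_key=A68: user_limit=NULL, plan_limit=5183 → 5183
row_key=A78: user_limit=NULL, plan_limit=3077 → 3077
row_key=A85: user_limit=NULL, plan_limit=4419 → 4419
row_key=A98: user_limit=7015 → 7015

6677, 9426, NULL, 7872, 7708, 1409, 5183, 3077, 4419, 7015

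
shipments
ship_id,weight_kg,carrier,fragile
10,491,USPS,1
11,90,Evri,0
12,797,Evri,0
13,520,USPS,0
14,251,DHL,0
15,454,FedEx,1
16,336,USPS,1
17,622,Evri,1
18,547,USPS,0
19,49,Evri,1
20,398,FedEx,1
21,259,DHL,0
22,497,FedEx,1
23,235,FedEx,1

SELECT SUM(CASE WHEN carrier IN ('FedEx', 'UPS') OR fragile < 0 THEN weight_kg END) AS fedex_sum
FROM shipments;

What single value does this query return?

1584

ship_id=10: ✗
ship_id=11: ✗
ship_id=12: ✗
ship_id=13: ✗
ship_id=14: ✗
ship_id=15: ✓ → 454
ship_id=16: ✗
ship_id=17: ✗
ship_id=18: ✗
ship_id=19: ✗
ship_id=20: ✓ → 398
ship_id=21: ✗
ship_id=22: ✓ → 497
ship_id=23: ✓ → 235
fedex_sum = 454 + 398 + 497 + 235 = 1584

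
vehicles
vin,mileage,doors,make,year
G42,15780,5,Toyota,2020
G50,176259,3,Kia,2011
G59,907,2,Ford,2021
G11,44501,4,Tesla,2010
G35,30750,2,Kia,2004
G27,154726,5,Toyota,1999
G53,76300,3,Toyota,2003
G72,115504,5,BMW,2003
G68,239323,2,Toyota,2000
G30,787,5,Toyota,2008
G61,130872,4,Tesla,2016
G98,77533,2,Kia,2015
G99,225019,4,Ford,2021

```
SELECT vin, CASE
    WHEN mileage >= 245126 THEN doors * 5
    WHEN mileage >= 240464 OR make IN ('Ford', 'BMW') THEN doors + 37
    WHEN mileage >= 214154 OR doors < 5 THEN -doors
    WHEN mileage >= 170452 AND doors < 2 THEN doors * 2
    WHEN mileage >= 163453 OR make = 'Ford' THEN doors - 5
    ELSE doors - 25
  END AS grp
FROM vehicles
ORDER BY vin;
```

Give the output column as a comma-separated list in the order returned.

vin=G11: mileage >= 214154 OR doors < 5 → -4
vin=G27: ELSE → -20
vin=G30: ELSE → -20
vin=G35: mileage >= 214154 OR doors < 5 → -2
vin=G42: ELSE → -20
vin=G50: mileage >= 214154 OR doors < 5 → -3
vin=G53: mileage >= 214154 OR doors < 5 → -3
vin=G59: mileage >= 240464 OR make IN ('Ford', 'BMW') → 39
vin=G61: mileage >= 214154 OR doors < 5 → -4
vin=G68: mileage >= 214154 OR doors < 5 → -2
vin=G72: mileage >= 240464 OR make IN ('Ford', 'BMW') → 42
vin=G98: mileage >= 214154 OR doors < 5 → -2
vin=G99: mileage >= 240464 OR make IN ('Ford', 'BMW') → 41

-4, -20, -20, -2, -20, -3, -3, 39, -4, -2, 42, -2, 41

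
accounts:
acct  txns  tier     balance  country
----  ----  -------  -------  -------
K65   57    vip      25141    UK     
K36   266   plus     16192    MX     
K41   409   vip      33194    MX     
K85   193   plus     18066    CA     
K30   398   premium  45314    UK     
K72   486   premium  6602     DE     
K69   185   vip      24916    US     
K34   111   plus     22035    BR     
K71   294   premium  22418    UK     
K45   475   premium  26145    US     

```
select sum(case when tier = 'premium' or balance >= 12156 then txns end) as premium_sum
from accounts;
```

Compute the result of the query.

acct=K65: ✓ → 57
acct=K36: ✓ → 266
acct=K41: ✓ → 409
acct=K85: ✓ → 193
acct=K30: ✓ → 398
acct=K72: ✓ → 486
acct=K69: ✓ → 185
acct=K34: ✓ → 111
acct=K71: ✓ → 294
acct=K45: ✓ → 475
premium_sum = 57 + 266 + 409 + 193 + 398 + 486 + 185 + 111 + 294 + 475 = 2874

2874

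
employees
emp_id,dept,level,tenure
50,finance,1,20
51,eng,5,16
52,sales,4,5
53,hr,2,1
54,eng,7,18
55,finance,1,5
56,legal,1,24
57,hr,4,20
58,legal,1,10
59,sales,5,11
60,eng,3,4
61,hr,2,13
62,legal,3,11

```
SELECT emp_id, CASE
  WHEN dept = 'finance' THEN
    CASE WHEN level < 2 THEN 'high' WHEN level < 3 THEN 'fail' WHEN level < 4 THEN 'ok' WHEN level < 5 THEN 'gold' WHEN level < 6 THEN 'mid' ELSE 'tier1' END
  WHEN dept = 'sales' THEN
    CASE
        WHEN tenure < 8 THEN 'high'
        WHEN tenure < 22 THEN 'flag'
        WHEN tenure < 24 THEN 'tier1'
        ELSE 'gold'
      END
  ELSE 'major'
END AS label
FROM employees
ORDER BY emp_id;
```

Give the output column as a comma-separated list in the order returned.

emp_id=50: dept='finance' → inner[level < 2] → high
emp_id=51: dept='eng' → outer ELSE → major
emp_id=52: dept='sales' → inner[tenure < 8] → high
emp_id=53: dept='hr' → outer ELSE → major
emp_id=54: dept='eng' → outer ELSE → major
emp_id=55: dept='finance' → inner[level < 2] → high
emp_id=56: dept='legal' → outer ELSE → major
emp_id=57: dept='hr' → outer ELSE → major
emp_id=58: dept='legal' → outer ELSE → major
emp_id=59: dept='sales' → inner[tenure < 22] → flag
emp_id=60: dept='eng' → outer ELSE → major
emp_id=61: dept='hr' → outer ELSE → major
emp_id=62: dept='legal' → outer ELSE → major

high, major, high, major, major, high, major, major, major, flag, major, major, major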